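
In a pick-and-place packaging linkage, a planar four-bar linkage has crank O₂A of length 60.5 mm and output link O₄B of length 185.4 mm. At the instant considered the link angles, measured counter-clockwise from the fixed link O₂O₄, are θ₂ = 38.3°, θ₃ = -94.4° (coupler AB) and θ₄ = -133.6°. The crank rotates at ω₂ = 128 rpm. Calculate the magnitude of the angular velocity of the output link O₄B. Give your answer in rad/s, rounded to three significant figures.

5.09

ω₂ = 13.4 rad/s (from 128 rpm).
Differentiating the loop-closure r₂e^{iθ₂}+r₃e^{iθ₃}=r₁+r₄e^{iθ₄} gives r₂ω₂e^{iθ₂}+r₃ω₃e^{iθ₃}=r₄ω₄e^{iθ₄}.
Eliminating the other unknown: ω₄ = r₂ω₂ sin(θ₂−θ₃) / [r₄ sin(θ₄−θ₃)].
Numerator sine = +0.73491; denominator sine = -0.63203.
Result = 0.0605·13.4·(+0.73491) / (0.1854·(-0.63203)) = -5.0861 rad/s; magnitude 5.0861 rad/s.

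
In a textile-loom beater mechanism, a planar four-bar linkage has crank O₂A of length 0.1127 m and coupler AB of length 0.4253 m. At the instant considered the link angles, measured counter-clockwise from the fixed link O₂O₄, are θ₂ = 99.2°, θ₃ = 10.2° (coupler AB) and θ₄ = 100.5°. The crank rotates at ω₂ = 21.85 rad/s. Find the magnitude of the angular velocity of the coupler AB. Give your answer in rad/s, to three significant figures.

ω₂ = 21.85 rad/s
Differentiating the loop-closure r₂e^{iθ₂}+r₃e^{iθ₃}=r₁+r₄e^{iθ₄} gives r₂ω₂e^{iθ₂}+r₃ω₃e^{iθ₃}=r₄ω₄e^{iθ₄}.
Eliminating the other unknown: ω₃ = r₂ω₂ sin(θ₄−θ₂) / [r₃ sin(θ₃−θ₄)].
Numerator sine = +0.02269; denominator sine = -0.99999.
Result = 0.1127·21.85·(+0.02269) / (0.4253·(-0.99999)) = -0.13136 rad/s; magnitude 0.13136 rad/s.

0.131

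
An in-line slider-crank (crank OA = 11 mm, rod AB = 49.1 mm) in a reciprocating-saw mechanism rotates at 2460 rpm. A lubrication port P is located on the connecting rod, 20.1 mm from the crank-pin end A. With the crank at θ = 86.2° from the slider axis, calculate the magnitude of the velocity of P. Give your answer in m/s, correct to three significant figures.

2.85

ω = 257.6 rad/s.  Crank-pin speed |V_A| = rω = 2.8337 m/s, perpendicular to OA.
Rod angle: sinφ = −(r/L) sinθ ⇒ φ = -12.917°; ω_rod = −rω cosθ/√(L²−r²sin²θ) = -3.9242 rad/s.
V_P = V_A + ω_rod × AP, with AP = 0.0201 m along the rod.
Components: V_Px = −rω sinθ − a·ω_rod·sinφ = -2.8451 m/s;  V_Py = rω cosθ + a·ω_rod·cosφ = +0.11092 m/s.
|V_P| = √(V_Px² + V_Py²) = 2.8473 m/s.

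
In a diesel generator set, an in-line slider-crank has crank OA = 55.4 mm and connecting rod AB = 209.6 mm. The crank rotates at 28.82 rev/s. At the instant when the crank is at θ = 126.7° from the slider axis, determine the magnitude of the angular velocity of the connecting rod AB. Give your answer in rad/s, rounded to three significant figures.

29.3

ω = 181.1 rad/s (converted from 28.82 rev/s).
The rod makes angle φ with the slider axis where L sinφ = r sinθ; differentiating, L cosφ·φ̇ = r ω cosθ.
L cosφ = √(L² − r² sin²θ) = 0.20484 m.
|ω_rod| = r ω |cosθ| / √(L² − r² sin²θ) = 0.0554·181.1·0.59763/0.20484 = 29.268 rad/s.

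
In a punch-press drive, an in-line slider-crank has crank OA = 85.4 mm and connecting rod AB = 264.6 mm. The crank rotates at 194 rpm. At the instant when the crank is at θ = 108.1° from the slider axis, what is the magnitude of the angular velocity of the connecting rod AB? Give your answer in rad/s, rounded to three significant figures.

2.14

ω = 20.32 rad/s (converted from 194 rpm).
The rod makes angle φ with the slider axis where L sinφ = r sinθ; differentiating, L cosφ·φ̇ = r ω cosθ.
L cosφ = √(L² − r² sin²θ) = 0.25184 m.
|ω_rod| = r ω |cosθ| / √(L² − r² sin²θ) = 0.0854·20.32·0.31068/0.25184 = 2.1403 rad/s.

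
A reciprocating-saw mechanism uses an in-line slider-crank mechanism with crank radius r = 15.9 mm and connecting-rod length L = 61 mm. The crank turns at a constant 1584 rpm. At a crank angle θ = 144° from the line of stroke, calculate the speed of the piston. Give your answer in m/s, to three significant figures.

ω = 2π·1584/60 = 165.9 rad/s
For an in-line slider-crank, x = r cosθ + √(L² − r² sin²θ), so v = −rω sinθ·[1 + r cosθ/√(L² − r² sin²θ)].
With r = 0.0159 m, L = 0.061 m, θ = 144°: √(L² − r² sin²θ) = 0.06028 m.
v = −0.0159·165.9·0.58779·[1 + 0.0159·-0.80902/0.06028] = -1.2194 m/s.
|v| = 1.2194 m/s.

1.22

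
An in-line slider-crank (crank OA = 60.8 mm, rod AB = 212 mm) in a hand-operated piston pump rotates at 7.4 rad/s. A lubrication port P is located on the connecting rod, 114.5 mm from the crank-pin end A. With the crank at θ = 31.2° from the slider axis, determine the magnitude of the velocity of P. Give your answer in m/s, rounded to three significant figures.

ω = 7.4 rad/s.  Crank-pin speed |V_A| = rω = 0.44992 m/s, perpendicular to OA.
Rod angle: sinφ = −(r/L) sinθ ⇒ φ = -8.544°; ω_rod = −rω cosθ/√(L²−r²sin²θ) = -1.8357 rad/s.
V_P = V_A + ω_rod × AP, with AP = 0.1145 m along the rod.
Components: V_Px = −rω sinθ − a·ω_rod·sinφ = -0.2643 m/s;  V_Py = rω cosθ + a·ω_rod·cosφ = +0.17699 m/s.
|V_P| = √(V_Px² + V_Py²) = 0.31809 m/s.

0.318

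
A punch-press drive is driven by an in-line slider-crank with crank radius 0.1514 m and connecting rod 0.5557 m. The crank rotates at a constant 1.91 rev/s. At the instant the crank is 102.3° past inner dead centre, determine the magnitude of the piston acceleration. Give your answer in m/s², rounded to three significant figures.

ω = 2π·1.91 = 12 rad/s
x(θ) = r cosθ + √(L² − r² sin²θ); with ω constant, a = ω²·d²x/dθ².
d²x/dθ² = −r cosθ − r²(cos2θ)/√u − r⁴ sin²2θ/(4u^{3/2}),  u = L² − r² sin²θ = 0.286921 m².
Substituting r = 0.1514 m, L = 0.5557 m, θ = 102.3°: d²x/dθ² = +0.071013 m.
a = ω²·d²x/dθ² = (12)²·(+0.071013) = +10.227 m/s²;  |a| = 10.227 m/s².

10.2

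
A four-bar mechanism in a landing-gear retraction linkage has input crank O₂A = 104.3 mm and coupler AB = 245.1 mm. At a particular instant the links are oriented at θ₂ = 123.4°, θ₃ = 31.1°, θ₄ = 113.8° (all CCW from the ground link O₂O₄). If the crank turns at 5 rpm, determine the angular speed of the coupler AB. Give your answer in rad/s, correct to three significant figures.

0.0375

ω₂ = 0.5236 rad/s (from 5 rpm).
Differentiating the loop-closure r₂e^{iθ₂}+r₃e^{iθ₃}=r₁+r₄e^{iθ₄} gives r₂ω₂e^{iθ₂}+r₃ω₃e^{iθ₃}=r₄ω₄e^{iθ₄}.
Eliminating the other unknown: ω₃ = r₂ω₂ sin(θ₄−θ₂) / [r₃ sin(θ₃−θ₄)].
Numerator sine = -0.16677; denominator sine = -0.99189.
Result = 0.1043·0.5236·(-0.16677) / (0.2451·(-0.99189)) = +0.037462 rad/s; magnitude 0.037462 rad/s.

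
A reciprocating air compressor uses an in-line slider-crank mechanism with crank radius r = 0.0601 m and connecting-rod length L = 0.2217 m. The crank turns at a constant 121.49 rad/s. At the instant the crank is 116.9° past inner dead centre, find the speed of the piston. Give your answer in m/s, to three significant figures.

ω = 121.5 rad/s
For an in-line slider-crank, x = r cosθ + √(L² − r² sin²θ), so v = −rω sinθ·[1 + r cosθ/√(L² − r² sin²θ)].
With r = 0.0601 m, L = 0.2217 m, θ = 116.9°: √(L² − r² sin²θ) = 0.21512 m.
v = −0.0601·121.5·0.89180·[1 + 0.0601·-0.45243/0.21512] = -5.6885 m/s.
|v| = 5.6885 m/s.

5.69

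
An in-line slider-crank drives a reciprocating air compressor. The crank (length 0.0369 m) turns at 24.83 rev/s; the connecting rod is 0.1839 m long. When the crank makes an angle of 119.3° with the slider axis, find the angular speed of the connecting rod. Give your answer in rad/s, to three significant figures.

15.6

ω = 156 rad/s (converted from 24.83 rev/s).
The rod makes angle φ with the slider axis where L sinφ = r sinθ; differentiating, L cosφ·φ̇ = r ω cosθ.
L cosφ = √(L² − r² sin²θ) = 0.18106 m.
|ω_rod| = r ω |cosθ| / √(L² − r² sin²θ) = 0.0369·156·0.48938/0.18106 = 15.56 rad/s.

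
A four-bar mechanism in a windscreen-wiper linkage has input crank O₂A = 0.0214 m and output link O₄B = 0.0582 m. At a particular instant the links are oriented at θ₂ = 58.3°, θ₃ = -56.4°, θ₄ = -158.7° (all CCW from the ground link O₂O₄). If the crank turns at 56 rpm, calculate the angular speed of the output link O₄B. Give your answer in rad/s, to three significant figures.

2.01

ω₂ = 5.864 rad/s (from 56 rpm).
Differentiating the loop-closure r₂e^{iθ₂}+r₃e^{iθ₃}=r₁+r₄e^{iθ₄} gives r₂ω₂e^{iθ₂}+r₃ω₃e^{iθ₃}=r₄ω₄e^{iθ₄}.
Eliminating the other unknown: ω₄ = r₂ω₂ sin(θ₂−θ₃) / [r₄ sin(θ₄−θ₃)].
Numerator sine = +0.90851; denominator sine = -0.97705.
Result = 0.0214·5.864·(+0.90851) / (0.0582·(-0.97705)) = -2.005 rad/s; magnitude 2.005 rad/s.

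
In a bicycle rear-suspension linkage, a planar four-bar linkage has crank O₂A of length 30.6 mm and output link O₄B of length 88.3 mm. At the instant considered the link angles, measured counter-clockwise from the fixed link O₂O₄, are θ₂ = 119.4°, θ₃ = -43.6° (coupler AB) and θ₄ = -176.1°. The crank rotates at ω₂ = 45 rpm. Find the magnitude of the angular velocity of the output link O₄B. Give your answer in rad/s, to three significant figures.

ω₂ = 4.712 rad/s (from 45 rpm).
Differentiating the loop-closure r₂e^{iθ₂}+r₃e^{iθ₃}=r₁+r₄e^{iθ₄} gives r₂ω₂e^{iθ₂}+r₃ω₃e^{iθ₃}=r₄ω₄e^{iθ₄}.
Eliminating the other unknown: ω₄ = r₂ω₂ sin(θ₂−θ₃) / [r₄ sin(θ₄−θ₃)].
Numerator sine = +0.29237; denominator sine = -0.73728.
Result = 0.0306·4.712·(+0.29237) / (0.0883·(-0.73728)) = -0.6476 rad/s; magnitude 0.6476 rad/s.

0.648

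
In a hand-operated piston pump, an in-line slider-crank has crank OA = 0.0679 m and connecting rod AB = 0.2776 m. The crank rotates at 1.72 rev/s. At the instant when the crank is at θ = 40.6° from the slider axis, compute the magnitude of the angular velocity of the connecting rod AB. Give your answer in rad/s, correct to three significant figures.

2.03

ω = 10.81 rad/s (converted from 1.72 rev/s).
The rod makes angle φ with the slider axis where L sinφ = r sinθ; differentiating, L cosφ·φ̇ = r ω cosθ.
L cosφ = √(L² − r² sin²θ) = 0.27406 m.
|ω_rod| = r ω |cosθ| / √(L² − r² sin²θ) = 0.0679·10.81·0.75927/0.27406 = 2.033 rad/s.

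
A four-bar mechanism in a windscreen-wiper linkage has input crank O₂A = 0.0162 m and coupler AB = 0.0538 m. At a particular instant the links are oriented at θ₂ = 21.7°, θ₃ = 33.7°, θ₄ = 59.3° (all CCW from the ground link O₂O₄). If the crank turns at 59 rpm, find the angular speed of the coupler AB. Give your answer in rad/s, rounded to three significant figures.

ω₂ = 6.178 rad/s (from 59 rpm).
Differentiating the loop-closure r₂e^{iθ₂}+r₃e^{iθ₃}=r₁+r₄e^{iθ₄} gives r₂ω₂e^{iθ₂}+r₃ω₃e^{iθ₃}=r₄ω₄e^{iθ₄}.
Eliminating the other unknown: ω₃ = r₂ω₂ sin(θ₄−θ₂) / [r₃ sin(θ₃−θ₄)].
Numerator sine = +0.61015; denominator sine = -0.43209.
Result = 0.0162·6.178·(+0.61015) / (0.0538·(-0.43209)) = -2.6271 rad/s; magnitude 2.6271 rad/s.

2.63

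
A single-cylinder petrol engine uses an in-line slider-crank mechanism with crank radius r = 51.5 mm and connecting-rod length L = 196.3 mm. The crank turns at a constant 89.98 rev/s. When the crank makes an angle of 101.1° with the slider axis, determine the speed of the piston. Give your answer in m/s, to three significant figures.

27.1

ω = 2π·90 = 565.4 rad/s
For an in-line slider-crank, x = r cosθ + √(L² − r² sin²θ), so v = −rω sinθ·[1 + r cosθ/√(L² − r² sin²θ)].
With r = 0.0515 m, L = 0.1963 m, θ = 101.1°: √(L² − r² sin²θ) = 0.18968 m.
v = −0.0515·565.4·0.98129·[1 + 0.0515·-0.19252/0.18968] = -27.078 m/s.
|v| = 27.078 m/s.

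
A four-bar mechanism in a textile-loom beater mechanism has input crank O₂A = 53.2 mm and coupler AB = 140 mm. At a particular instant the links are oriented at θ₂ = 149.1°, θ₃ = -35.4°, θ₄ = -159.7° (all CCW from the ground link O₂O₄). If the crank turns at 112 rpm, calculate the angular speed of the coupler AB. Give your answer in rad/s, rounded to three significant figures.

4.20

ω₂ = 11.73 rad/s (from 112 rpm).
Differentiating the loop-closure r₂e^{iθ₂}+r₃e^{iθ₃}=r₁+r₄e^{iθ₄} gives r₂ω₂e^{iθ₂}+r₃ω₃e^{iθ₃}=r₄ω₄e^{iθ₄}.
Eliminating the other unknown: ω₃ = r₂ω₂ sin(θ₄−θ₂) / [r₃ sin(θ₃−θ₄)].
Numerator sine = +0.77934; denominator sine = +0.82610.
Result = 0.0532·11.73·(+0.77934) / (0.14·(+0.82610)) = +4.2046 rad/s; magnitude 4.2046 rad/s.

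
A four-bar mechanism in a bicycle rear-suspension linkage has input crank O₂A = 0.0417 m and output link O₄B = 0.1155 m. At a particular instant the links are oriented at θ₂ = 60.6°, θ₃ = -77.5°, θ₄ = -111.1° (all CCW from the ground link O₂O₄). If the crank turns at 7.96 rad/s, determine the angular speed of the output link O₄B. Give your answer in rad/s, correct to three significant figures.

3.47

ω₂ = 7.96 rad/s
Differentiating the loop-closure r₂e^{iθ₂}+r₃e^{iθ₃}=r₁+r₄e^{iθ₄} gives r₂ω₂e^{iθ₂}+r₃ω₃e^{iθ₃}=r₄ω₄e^{iθ₄}.
Eliminating the other unknown: ω₄ = r₂ω₂ sin(θ₂−θ₃) / [r₄ sin(θ₄−θ₃)].
Numerator sine = +0.66783; denominator sine = -0.55339.
Result = 0.0417·7.96·(+0.66783) / (0.1155·(-0.55339)) = -3.4682 rad/s; magnitude 3.4682 rad/s.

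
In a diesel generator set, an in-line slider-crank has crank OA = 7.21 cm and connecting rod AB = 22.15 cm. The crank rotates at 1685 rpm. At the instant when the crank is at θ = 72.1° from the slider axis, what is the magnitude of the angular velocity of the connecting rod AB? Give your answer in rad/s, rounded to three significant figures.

ω = 176.5 rad/s (converted from 1685 rpm).
The rod makes angle φ with the slider axis where L sinφ = r sinθ; differentiating, L cosφ·φ̇ = r ω cosθ.
L cosφ = √(L² − r² sin²θ) = 0.21061 m.
|ω_rod| = r ω |cosθ| / √(L² − r² sin²θ) = 0.0721·176.5·0.30736/0.21061 = 18.567 rad/s.

18.6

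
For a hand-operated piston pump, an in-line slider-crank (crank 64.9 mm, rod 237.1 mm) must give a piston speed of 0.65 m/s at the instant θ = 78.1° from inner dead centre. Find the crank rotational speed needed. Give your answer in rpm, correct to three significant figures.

For an in-line slider-crank, |v_piston| = rω|sinθ|·[1 + r cosθ/√(L² − r² sin²θ)].
With r = 0.0649 m, L = 0.2371 m, θ = 78.1°: the bracketed kinematic factor |dx/dθ| = 0.067226 m.
ω = v/|dx/dθ| = 0.65/0.067226 = 9.6689 rad/s.
N = 60ω/(2π) = 92.332 rpm.

92.3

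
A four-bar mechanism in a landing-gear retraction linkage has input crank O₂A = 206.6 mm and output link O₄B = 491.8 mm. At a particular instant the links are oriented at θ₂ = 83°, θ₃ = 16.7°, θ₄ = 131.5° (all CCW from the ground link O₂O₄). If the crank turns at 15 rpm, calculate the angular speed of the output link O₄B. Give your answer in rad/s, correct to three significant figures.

ω₂ = 1.571 rad/s (from 15 rpm).
Differentiating the loop-closure r₂e^{iθ₂}+r₃e^{iθ₃}=r₁+r₄e^{iθ₄} gives r₂ω₂e^{iθ₂}+r₃ω₃e^{iθ₃}=r₄ω₄e^{iθ₄}.
Eliminating the other unknown: ω₄ = r₂ω₂ sin(θ₂−θ₃) / [r₄ sin(θ₄−θ₃)].
Numerator sine = +0.91566; denominator sine = +0.90778.
Result = 0.2066·1.571·(+0.91566) / (0.4918·(+0.90778)) = +0.66561 rad/s; magnitude 0.66561 rad/s.

0.666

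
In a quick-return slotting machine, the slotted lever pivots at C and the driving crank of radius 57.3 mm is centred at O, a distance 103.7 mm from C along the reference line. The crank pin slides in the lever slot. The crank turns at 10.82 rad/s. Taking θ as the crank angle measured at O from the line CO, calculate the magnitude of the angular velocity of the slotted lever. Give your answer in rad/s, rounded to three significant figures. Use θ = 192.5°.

11.2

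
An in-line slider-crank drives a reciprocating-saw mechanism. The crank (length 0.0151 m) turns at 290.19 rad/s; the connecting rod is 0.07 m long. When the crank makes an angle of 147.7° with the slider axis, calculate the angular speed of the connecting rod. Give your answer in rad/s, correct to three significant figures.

53.3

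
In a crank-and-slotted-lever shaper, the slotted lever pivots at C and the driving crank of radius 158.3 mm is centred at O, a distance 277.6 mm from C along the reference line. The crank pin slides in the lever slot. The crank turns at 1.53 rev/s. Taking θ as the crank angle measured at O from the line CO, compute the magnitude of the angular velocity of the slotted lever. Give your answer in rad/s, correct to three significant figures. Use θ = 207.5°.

5.54

ω = 9.613 rad/s (from 1.53 rev/s).
Crank pin A relative to C: A = (d + r cosθ, r sinθ); lever angle φ = atan2(r sinθ, d + r cosθ).
Differentiating tanφ: φ̇ = rω(d cosθ + r)/(d² + r² + 2dr cosθ).
d² + r² + 2dr cosθ = |CA|² = 0.0241629 m²;  d cosθ + r = -0.087934 m.
|ω_lever| = |0.1583·9.613·-0.087934| / 0.0241629 = 5.5381 rad/s.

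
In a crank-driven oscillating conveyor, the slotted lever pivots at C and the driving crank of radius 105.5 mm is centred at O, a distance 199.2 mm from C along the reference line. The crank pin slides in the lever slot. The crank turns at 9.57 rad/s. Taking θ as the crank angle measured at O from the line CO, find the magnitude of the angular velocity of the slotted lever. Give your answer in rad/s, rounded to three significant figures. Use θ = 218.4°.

ω = 9.57 rad/s
Crank pin A relative to C: A = (d + r cosθ, r sinθ); lever angle φ = atan2(r sinθ, d + r cosθ).
Differentiating tanφ: φ̇ = rω(d cosθ + r)/(d² + r² + 2dr cosθ).
d² + r² + 2dr cosθ = |CA|² = 0.0178713 m²;  d cosθ + r = -0.050612 m.
|ω_lever| = |0.1055·9.57·-0.050612| / 0.0178713 = 2.8593 rad/s.

2.86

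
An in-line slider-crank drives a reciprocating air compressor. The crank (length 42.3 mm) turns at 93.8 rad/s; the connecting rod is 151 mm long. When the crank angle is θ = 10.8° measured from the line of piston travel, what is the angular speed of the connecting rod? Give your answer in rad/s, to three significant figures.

25.8

ω = 93.8 rad/s
The rod makes angle φ with the slider axis where L sinφ = r sinθ; differentiating, L cosφ·φ̇ = r ω cosθ.
L cosφ = √(L² − r² sin²θ) = 0.15079 m.
|ω_rod| = r ω |cosθ| / √(L² − r² sin²θ) = 0.0423·93.8·0.98229/0.15079 = 25.847 rad/s.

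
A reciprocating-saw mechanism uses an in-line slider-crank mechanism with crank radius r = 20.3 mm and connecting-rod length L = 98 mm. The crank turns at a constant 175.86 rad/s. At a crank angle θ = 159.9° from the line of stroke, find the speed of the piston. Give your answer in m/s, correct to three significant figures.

0.988

ω = 175.9 rad/s
For an in-line slider-crank, x = r cosθ + √(L² − r² sin²θ), so v = −rω sinθ·[1 + r cosθ/√(L² − r² sin²θ)].
With r = 0.0203 m, L = 0.098 m, θ = 159.9°: √(L² − r² sin²θ) = 0.097751 m.
v = −0.0203·175.9·0.34366·[1 + 0.0203·-0.93909/0.097751] = -0.98759 m/s.
|v| = 0.98759 m/s.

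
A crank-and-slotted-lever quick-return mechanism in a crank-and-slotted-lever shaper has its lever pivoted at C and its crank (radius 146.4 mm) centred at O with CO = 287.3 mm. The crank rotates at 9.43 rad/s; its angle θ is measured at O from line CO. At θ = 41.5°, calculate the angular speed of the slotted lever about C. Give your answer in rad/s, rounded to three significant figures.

ω = 9.43 rad/s
Crank pin A relative to C: A = (d + r cosθ, r sinθ); lever angle φ = atan2(r sinθ, d + r cosθ).
Differentiating tanφ: φ̇ = rω(d cosθ + r)/(d² + r² + 2dr cosθ).
d² + r² + 2dr cosθ = |CA|² = 0.166977 m²;  d cosθ + r = +0.36157 m.
|ω_lever| = |0.1464·9.43·+0.36157| / 0.166977 = 2.9895 rad/s.

2.99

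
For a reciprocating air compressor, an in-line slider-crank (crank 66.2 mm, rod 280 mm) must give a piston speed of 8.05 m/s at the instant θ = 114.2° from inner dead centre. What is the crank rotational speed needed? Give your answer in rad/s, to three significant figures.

For an in-line slider-crank, |v_piston| = rω|sinθ|·[1 + r cosθ/√(L² − r² sin²θ)].
With r = 0.0662 m, L = 0.28 m, θ = 114.2°: the bracketed kinematic factor |dx/dθ| = 0.054389 m.
ω = v/|dx/dθ| = 8.05/0.054389 = 148.01 rad/s.

148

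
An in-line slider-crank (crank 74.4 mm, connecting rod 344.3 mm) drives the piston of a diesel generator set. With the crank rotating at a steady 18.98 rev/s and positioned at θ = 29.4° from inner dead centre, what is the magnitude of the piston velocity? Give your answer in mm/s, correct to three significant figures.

5180

ω = 2π·19 = 119.3 rad/s
For an in-line slider-crank, x = r cosθ + √(L² − r² sin²θ), so v = −rω sinθ·[1 + r cosθ/√(L² − r² sin²θ)].
With r = 0.0744 m, L = 0.3443 m, θ = 29.4°: √(L² − r² sin²θ) = 0.34236 m.
v = −0.0744·119.3·0.49090·[1 + 0.0744·0.87121/0.34236] = -5.1802 m/s.
|v| = 5.1802 m/s = 5180.2 mm/s.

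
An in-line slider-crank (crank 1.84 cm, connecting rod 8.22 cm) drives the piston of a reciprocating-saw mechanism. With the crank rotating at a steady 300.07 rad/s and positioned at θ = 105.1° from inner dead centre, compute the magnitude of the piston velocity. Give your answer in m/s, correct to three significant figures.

ω = 300.1 rad/s
For an in-line slider-crank, x = r cosθ + √(L² − r² sin²θ), so v = −rω sinθ·[1 + r cosθ/√(L² − r² sin²θ)].
With r = 0.0184 m, L = 0.0822 m, θ = 105.1°: √(L² − r² sin²θ) = 0.080257 m.
v = −0.0184·300.1·0.96547·[1 + 0.0184·-0.26050/0.080257] = -5.0123 m/s.
|v| = 5.0123 m/s.

5.01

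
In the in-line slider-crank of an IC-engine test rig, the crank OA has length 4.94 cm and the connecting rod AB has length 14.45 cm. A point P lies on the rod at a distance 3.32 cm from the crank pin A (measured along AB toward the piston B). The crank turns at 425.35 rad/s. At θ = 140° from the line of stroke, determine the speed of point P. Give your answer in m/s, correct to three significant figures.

ω = 425.4 rad/s.  Crank-pin speed |V_A| = rω = 21.012 m/s, perpendicular to OA.
Rod angle: sinφ = −(r/L) sinθ ⇒ φ = -12.694°; ω_rod = −rω cosθ/√(L²−r²sin²θ) = +114.18 rad/s.
V_P = V_A + ω_rod × AP, with AP = 0.0332 m along the rod.
Components: V_Px = −rω sinθ − a·ω_rod·sinφ = -12.673 m/s;  V_Py = rω cosθ + a·ω_rod·cosφ = -12.398 m/s.
|V_P| = √(V_Px² + V_Py²) = 17.729 m/s.

17.7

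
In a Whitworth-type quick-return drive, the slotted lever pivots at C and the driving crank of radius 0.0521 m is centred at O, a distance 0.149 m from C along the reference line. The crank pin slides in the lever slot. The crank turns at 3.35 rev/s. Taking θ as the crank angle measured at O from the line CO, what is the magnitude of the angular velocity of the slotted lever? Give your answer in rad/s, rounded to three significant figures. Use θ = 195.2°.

10.1

ω = 21.05 rad/s (from 3.35 rev/s).
Crank pin A relative to C: A = (d + r cosθ, r sinθ); lever angle φ = atan2(r sinθ, d + r cosθ).
Differentiating tanφ: φ̇ = rω(d cosθ + r)/(d² + r² + 2dr cosθ).
d² + r² + 2dr cosθ = |CA|² = 0.00993276 m²;  d cosθ + r = -0.091687 m.
|ω_lever| = |0.0521·21.05·-0.091687| / 0.00993276 = 10.123 rad/s.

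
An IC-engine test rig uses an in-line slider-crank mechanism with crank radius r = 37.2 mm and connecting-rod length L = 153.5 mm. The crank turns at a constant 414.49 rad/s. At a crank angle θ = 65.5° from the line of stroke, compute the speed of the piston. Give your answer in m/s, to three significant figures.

15.5

ω = 414.5 rad/s
For an in-line slider-crank, x = r cosθ + √(L² − r² sin²θ), so v = −rω sinθ·[1 + r cosθ/√(L² − r² sin²θ)].
With r = 0.0372 m, L = 0.1535 m, θ = 65.5°: √(L² − r² sin²θ) = 0.14972 m.
v = −0.0372·414.5·0.90996·[1 + 0.0372·0.41469/0.14972] = -15.476 m/s.
|v| = 15.476 m/s.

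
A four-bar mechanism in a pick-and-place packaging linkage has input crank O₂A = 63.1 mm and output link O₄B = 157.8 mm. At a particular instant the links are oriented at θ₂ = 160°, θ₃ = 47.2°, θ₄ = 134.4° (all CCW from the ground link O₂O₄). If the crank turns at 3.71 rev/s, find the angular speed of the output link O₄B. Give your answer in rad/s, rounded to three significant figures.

ω₂ = 23.31 rad/s (from 3.71 rev/s).
Differentiating the loop-closure r₂e^{iθ₂}+r₃e^{iθ₃}=r₁+r₄e^{iθ₄} gives r₂ω₂e^{iθ₂}+r₃ω₃e^{iθ₃}=r₄ω₄e^{iθ₄}.
Eliminating the other unknown: ω₄ = r₂ω₂ sin(θ₂−θ₃) / [r₄ sin(θ₄−θ₃)].
Numerator sine = +0.92186; denominator sine = +0.99881.
Result = 0.0631·23.31·(+0.92186) / (0.1578·(+0.99881)) = +8.6032 rad/s; magnitude 8.6032 rad/s.

8.60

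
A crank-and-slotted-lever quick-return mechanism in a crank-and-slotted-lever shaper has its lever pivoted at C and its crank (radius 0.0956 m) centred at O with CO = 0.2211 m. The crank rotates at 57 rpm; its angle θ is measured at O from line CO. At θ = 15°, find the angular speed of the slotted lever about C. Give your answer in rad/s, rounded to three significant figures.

ω = 5.969 rad/s (from 57 rpm).
Crank pin A relative to C: A = (d + r cosθ, r sinθ); lever angle φ = atan2(r sinθ, d + r cosθ).
Differentiating tanφ: φ̇ = rω(d cosθ + r)/(d² + r² + 2dr cosθ).
d² + r² + 2dr cosθ = |CA|² = 0.0988584 m²;  d cosθ + r = +0.30917 m.
|ω_lever| = |0.0956·5.969·+0.30917| / 0.0988584 = 1.7846 rad/s.

1.78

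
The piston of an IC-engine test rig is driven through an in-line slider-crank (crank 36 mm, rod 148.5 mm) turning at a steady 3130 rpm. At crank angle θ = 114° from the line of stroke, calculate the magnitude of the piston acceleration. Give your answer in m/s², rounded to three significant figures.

2210

ω = 2π·3130/60 = 327.8 rad/s
x(θ) = r cosθ + √(L² − r² sin²θ); with ω constant, a = ω²·d²x/dθ².
d²x/dθ² = −r cosθ − r²(cos2θ)/√u − r⁴ sin²2θ/(4u^{3/2}),  u = L² − r² sin²θ = 0.0209707 m².
Substituting r = 0.036 m, L = 0.1485 m, θ = 114°: d²x/dθ² = +0.020555 m.
a = ω²·d²x/dθ² = (327.8)²·(+0.020555) = +2208.3 m/s²;  |a| = 2208.3 m/s².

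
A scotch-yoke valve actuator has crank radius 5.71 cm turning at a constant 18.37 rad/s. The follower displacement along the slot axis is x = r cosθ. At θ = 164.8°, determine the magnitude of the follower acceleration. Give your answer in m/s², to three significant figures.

18.6

ω = 18.37 rad/s
x = r cosθ ⇒ ẍ = −rω² cosθ (ω constant).
|a| = rω²|cosθ| = 0.0571·(18.37)²·|cos 164.8°| = 18.595 m/s².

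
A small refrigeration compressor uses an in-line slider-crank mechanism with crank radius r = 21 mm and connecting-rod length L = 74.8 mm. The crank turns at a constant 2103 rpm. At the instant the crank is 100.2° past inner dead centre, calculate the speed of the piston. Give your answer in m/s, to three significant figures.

4.32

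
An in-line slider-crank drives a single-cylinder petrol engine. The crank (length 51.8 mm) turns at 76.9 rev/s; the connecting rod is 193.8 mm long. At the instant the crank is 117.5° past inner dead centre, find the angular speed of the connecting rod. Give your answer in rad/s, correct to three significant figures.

61.4

ω = 483.2 rad/s (converted from 76.9 rev/s).
The rod makes angle φ with the slider axis where L sinφ = r sinθ; differentiating, L cosφ·φ̇ = r ω cosθ.
L cosφ = √(L² − r² sin²θ) = 0.18827 m.
|ω_rod| = r ω |cosθ| / √(L² − r² sin²θ) = 0.0518·483.2·0.46175/0.18827 = 61.383 rad/s.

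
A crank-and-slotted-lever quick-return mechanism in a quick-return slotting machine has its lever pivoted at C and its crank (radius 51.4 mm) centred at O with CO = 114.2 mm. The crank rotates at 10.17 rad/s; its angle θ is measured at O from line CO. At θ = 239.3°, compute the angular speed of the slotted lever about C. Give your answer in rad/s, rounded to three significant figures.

ω = 10.17 rad/s
Crank pin A relative to C: A = (d + r cosθ, r sinθ); lever angle φ = atan2(r sinθ, d + r cosθ).
Differentiating tanφ: φ̇ = rω(d cosθ + r)/(d² + r² + 2dr cosθ).
d² + r² + 2dr cosθ = |CA|² = 0.00968995 m²;  d cosθ + r = -0.006904 m.
|ω_lever| = |0.0514·10.17·-0.006904| / 0.00968995 = 0.37245 rad/s.

0.372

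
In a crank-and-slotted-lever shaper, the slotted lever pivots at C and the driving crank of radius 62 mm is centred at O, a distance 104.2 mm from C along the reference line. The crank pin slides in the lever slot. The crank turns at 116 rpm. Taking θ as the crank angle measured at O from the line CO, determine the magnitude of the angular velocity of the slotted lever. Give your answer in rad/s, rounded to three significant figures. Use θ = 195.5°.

12.9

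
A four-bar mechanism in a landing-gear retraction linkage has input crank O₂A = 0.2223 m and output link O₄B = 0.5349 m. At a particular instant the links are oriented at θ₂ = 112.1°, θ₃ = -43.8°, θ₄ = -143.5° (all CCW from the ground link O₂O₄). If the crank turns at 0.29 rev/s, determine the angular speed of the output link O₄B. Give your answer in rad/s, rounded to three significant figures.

ω₂ = 1.822 rad/s (from 0.29 rev/s).
Differentiating the loop-closure r₂e^{iθ₂}+r₃e^{iθ₃}=r₁+r₄e^{iθ₄} gives r₂ω₂e^{iθ₂}+r₃ω₃e^{iθ₃}=r₄ω₄e^{iθ₄}.
Eliminating the other unknown: ω₄ = r₂ω₂ sin(θ₂−θ₃) / [r₄ sin(θ₄−θ₃)].
Numerator sine = +0.40833; denominator sine = -0.98570.
Result = 0.2223·1.822·(+0.40833) / (0.5349·(-0.98570)) = -0.3137 rad/s; magnitude 0.3137 rad/s.

0.314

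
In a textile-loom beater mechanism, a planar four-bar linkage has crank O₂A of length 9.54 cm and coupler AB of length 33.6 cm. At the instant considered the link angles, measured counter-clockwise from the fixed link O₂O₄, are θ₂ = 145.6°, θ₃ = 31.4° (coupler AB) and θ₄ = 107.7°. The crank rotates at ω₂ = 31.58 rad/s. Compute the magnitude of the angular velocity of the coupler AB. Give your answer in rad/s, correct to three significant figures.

5.67

ω₂ = 31.58 rad/s
Differentiating the loop-closure r₂e^{iθ₂}+r₃e^{iθ₃}=r₁+r₄e^{iθ₄} gives r₂ω₂e^{iθ₂}+r₃ω₃e^{iθ₃}=r₄ω₄e^{iθ₄}.
Eliminating the other unknown: ω₃ = r₂ω₂ sin(θ₄−θ₂) / [r₃ sin(θ₃−θ₄)].
Numerator sine = -0.61429; denominator sine = -0.97155.
Result = 0.0954·31.58·(-0.61429) / (0.336·(-0.97155)) = +5.6693 rad/s; magnitude 5.6693 rad/s.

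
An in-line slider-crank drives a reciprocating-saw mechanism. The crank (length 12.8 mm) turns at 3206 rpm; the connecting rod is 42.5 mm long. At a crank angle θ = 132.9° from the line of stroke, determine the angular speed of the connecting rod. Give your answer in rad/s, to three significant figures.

ω = 335.7 rad/s (converted from 3206 rpm).
The rod makes angle φ with the slider axis where L sinφ = r sinθ; differentiating, L cosφ·φ̇ = r ω cosθ.
L cosφ = √(L² − r² sin²θ) = 0.041453 m.
|ω_rod| = r ω |cosθ| / √(L² − r² sin²θ) = 0.0128·335.7·0.68072/0.041453 = 70.57 rad/s.

70.6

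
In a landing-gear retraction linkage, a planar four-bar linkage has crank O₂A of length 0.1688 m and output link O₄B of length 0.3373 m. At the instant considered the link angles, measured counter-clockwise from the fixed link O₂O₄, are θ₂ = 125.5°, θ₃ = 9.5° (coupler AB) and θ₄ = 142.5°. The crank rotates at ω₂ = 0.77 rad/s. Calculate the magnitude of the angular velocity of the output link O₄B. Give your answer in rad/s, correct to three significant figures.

0.474

ω₂ = 0.77 rad/s
Differentiating the loop-closure r₂e^{iθ₂}+r₃e^{iθ₃}=r₁+r₄e^{iθ₄} gives r₂ω₂e^{iθ₂}+r₃ω₃e^{iθ₃}=r₄ω₄e^{iθ₄}.
Eliminating the other unknown: ω₄ = r₂ω₂ sin(θ₂−θ₃) / [r₄ sin(θ₄−θ₃)].
Numerator sine = +0.89879; denominator sine = +0.73135.
Result = 0.1688·0.77·(+0.89879) / (0.3373·(+0.73135)) = +0.47356 rad/s; magnitude 0.47356 rad/s.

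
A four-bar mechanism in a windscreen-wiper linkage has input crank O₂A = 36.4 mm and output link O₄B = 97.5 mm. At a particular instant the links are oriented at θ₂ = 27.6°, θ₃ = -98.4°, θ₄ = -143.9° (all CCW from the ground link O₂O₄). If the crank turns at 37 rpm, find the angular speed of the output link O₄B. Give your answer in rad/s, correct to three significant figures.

1.64

ω₂ = 3.875 rad/s (from 37 rpm).
Differentiating the loop-closure r₂e^{iθ₂}+r₃e^{iθ₃}=r₁+r₄e^{iθ₄} gives r₂ω₂e^{iθ₂}+r₃ω₃e^{iθ₃}=r₄ω₄e^{iθ₄}.
Eliminating the other unknown: ω₄ = r₂ω₂ sin(θ₂−θ₃) / [r₄ sin(θ₄−θ₃)].
Numerator sine = +0.80902; denominator sine = -0.71325.
Result = 0.0364·3.875·(+0.80902) / (0.0975·(-0.71325)) = -1.6408 rad/s; magnitude 1.6408 rad/s.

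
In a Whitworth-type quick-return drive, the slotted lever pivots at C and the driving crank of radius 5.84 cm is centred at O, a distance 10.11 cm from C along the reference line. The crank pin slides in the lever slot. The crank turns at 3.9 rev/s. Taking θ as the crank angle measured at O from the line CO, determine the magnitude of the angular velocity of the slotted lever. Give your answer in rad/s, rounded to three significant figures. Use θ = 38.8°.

ω = 24.5 rad/s (from 3.9 rev/s).
Crank pin A relative to C: A = (d + r cosθ, r sinθ); lever angle φ = atan2(r sinθ, d + r cosθ).
Differentiating tanφ: φ̇ = rω(d cosθ + r)/(d² + r² + 2dr cosθ).
d² + r² + 2dr cosθ = |CA|² = 0.0228346 m²;  d cosθ + r = +0.13719 m.
|ω_lever| = |0.0584·24.5·+0.13719| / 0.0228346 = 8.5979 rad/s.

8.60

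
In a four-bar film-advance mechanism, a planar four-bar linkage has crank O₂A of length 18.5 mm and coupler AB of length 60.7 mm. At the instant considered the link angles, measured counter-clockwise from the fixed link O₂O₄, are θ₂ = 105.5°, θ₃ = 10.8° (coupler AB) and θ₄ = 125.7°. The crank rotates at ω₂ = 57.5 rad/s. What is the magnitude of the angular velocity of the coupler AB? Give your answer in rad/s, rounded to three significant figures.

ω₂ = 57.5 rad/s
Differentiating the loop-closure r₂e^{iθ₂}+r₃e^{iθ₃}=r₁+r₄e^{iθ₄} gives r₂ω₂e^{iθ₂}+r₃ω₃e^{iθ₃}=r₄ω₄e^{iθ₄}.
Eliminating the other unknown: ω₃ = r₂ω₂ sin(θ₄−θ₂) / [r₃ sin(θ₃−θ₄)].
Numerator sine = +0.34530; denominator sine = -0.90704.
Result = 0.0185·57.5·(+0.34530) / (0.0607·(-0.90704)) = -6.6714 rad/s; magnitude 6.6714 rad/s.

6.67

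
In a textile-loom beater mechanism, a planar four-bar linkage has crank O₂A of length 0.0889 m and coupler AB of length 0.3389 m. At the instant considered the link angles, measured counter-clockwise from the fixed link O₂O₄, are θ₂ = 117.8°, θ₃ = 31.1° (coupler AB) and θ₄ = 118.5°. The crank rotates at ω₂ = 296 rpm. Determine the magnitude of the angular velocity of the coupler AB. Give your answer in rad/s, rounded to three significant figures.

0.0994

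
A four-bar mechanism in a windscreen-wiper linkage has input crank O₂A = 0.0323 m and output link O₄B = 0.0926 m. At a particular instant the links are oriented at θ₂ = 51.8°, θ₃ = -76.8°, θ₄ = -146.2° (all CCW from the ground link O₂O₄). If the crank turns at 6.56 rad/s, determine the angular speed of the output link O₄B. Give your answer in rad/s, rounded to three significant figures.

1.91

ω₂ = 6.56 rad/s
Differentiating the loop-closure r₂e^{iθ₂}+r₃e^{iθ₃}=r₁+r₄e^{iθ₄} gives r₂ω₂e^{iθ₂}+r₃ω₃e^{iθ₃}=r₄ω₄e^{iθ₄}.
Eliminating the other unknown: ω₄ = r₂ω₂ sin(θ₂−θ₃) / [r₄ sin(θ₄−θ₃)].
Numerator sine = +0.78152; denominator sine = -0.93606.
Result = 0.0323·6.56·(+0.78152) / (0.0926·(-0.93606)) = -1.9104 rad/s; magnitude 1.9104 rad/s.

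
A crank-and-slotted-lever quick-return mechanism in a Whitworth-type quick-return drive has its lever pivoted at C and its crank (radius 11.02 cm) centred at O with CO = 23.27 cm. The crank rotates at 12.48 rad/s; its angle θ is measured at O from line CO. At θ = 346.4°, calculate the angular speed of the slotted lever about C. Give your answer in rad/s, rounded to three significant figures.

ω = 12.48 rad/s
Crank pin A relative to C: A = (d + r cosθ, r sinθ); lever angle φ = atan2(r sinθ, d + r cosθ).
Differentiating tanφ: φ̇ = rω(d cosθ + r)/(d² + r² + 2dr cosθ).
d² + r² + 2dr cosθ = |CA|² = 0.116142 m²;  d cosθ + r = +0.33638 m.
|ω_lever| = |0.1102·12.48·+0.33638| / 0.116142 = 3.9832 rad/s.

3.98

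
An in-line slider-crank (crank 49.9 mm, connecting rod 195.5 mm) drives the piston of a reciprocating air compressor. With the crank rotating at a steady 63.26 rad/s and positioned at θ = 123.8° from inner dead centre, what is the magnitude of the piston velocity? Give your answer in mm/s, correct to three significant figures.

2240

ω = 63.26 rad/s
For an in-line slider-crank, x = r cosθ + √(L² − r² sin²θ), so v = −rω sinθ·[1 + r cosθ/√(L² − r² sin²θ)].
With r = 0.0499 m, L = 0.1955 m, θ = 123.8°: √(L² − r² sin²θ) = 0.19105 m.
v = −0.0499·63.26·0.83098·[1 + 0.0499·-0.55630/0.19105] = -2.242 m/s.
|v| = 2.242 m/s = 2242 mm/s.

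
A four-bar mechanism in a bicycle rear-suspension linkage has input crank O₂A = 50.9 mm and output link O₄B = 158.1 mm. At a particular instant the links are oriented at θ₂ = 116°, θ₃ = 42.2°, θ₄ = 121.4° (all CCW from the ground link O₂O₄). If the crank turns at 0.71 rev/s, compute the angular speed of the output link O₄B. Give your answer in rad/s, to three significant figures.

1.40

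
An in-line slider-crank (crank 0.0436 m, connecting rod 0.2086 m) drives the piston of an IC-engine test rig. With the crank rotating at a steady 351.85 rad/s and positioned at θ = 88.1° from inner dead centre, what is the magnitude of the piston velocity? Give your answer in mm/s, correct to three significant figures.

15400

ω = 351.9 rad/s
For an in-line slider-crank, x = r cosθ + √(L² − r² sin²θ), so v = −rω sinθ·[1 + r cosθ/√(L² − r² sin²θ)].
With r = 0.0436 m, L = 0.2086 m, θ = 88.1°: √(L² − r² sin²θ) = 0.204 m.
v = −0.0436·351.9·0.99945·[1 + 0.0436·0.03316/0.204] = -15.441 m/s.
|v| = 15.441 m/s = 15441 mm/s.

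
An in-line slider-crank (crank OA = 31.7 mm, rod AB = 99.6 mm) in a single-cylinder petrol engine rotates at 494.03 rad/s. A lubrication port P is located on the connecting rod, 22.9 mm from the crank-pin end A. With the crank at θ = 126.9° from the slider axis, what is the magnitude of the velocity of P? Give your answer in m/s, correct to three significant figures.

14.0

ω = 494 rad/s.  Crank-pin speed |V_A| = rω = 15.661 m/s, perpendicular to OA.
Rod angle: sinφ = −(r/L) sinθ ⇒ φ = -14.745°; ω_rod = −rω cosθ/√(L²−r²sin²θ) = +97.623 rad/s.
V_P = V_A + ω_rod × AP, with AP = 0.0229 m along the rod.
Components: V_Px = −rω sinθ − a·ω_rod·sinφ = -11.955 m/s;  V_Py = rω cosθ + a·ω_rod·cosφ = -7.2411 m/s.
|V_P| = √(V_Px² + V_Py²) = 13.977 m/s.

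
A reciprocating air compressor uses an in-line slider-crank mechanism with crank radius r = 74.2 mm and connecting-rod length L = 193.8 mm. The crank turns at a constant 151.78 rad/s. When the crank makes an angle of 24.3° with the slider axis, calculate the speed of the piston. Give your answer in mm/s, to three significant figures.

ω = 151.8 rad/s
For an in-line slider-crank, x = r cosθ + √(L² − r² sin²θ), so v = −rω sinθ·[1 + r cosθ/√(L² − r² sin²θ)].
With r = 0.0742 m, L = 0.1938 m, θ = 24.3°: √(L² − r² sin²θ) = 0.19138 m.
v = −0.0742·151.8·0.41151·[1 + 0.0742·0.91140/0.19138] = -6.2722 m/s.
|v| = 6.2722 m/s = 6272.2 mm/s.

6270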